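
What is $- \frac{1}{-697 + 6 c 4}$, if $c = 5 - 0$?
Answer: $\frac{1}{577} \approx 0.0017331$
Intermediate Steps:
$c = 5$ ($c = 5 + 0 = 5$)
$- \frac{1}{-697 + 6 c 4} = - \frac{1}{-697 + 6 \cdot 5 \cdot 4} = - \frac{1}{-697 + 30 \cdot 4} = - \frac{1}{-697 + 120} = - \frac{1}{-577} = \left(-1\right) \left(- \frac{1}{577}\right) = \frac{1}{577}$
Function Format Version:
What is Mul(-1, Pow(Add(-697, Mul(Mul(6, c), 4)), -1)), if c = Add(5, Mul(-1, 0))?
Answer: Rational(1, 577) ≈ 0.0017331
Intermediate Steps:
c = 5 (c = Add(5, 0) = 5)
Mul(-1, Pow(Add(-697, Mul(Mul(6, c), 4)), -1)) = Mul(-1, Pow(Add(-697, Mul(Mul(6, 5), 4)), -1)) = Mul(-1, Pow(Add(-697, Mul(30, 4)), -1)) = Mul(-1, Pow(Add(-697, 120), -1)) = Mul(-1, Pow(-577, -1)) = Mul(-1, Rational(-1, 577)) = Rational(1, 577)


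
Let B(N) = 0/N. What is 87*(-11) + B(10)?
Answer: -957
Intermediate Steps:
B(N) = 0
87*(-11) + B(10) = 87*(-11) + 0 = -957 + 0 = -957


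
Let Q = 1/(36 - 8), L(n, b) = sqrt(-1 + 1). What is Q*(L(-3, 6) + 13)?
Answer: 13/28 ≈ 0.46429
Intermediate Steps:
L(n, b) = 0 (L(n, b) = sqrt(0) = 0)
Q = 1/28 ≈ 0.035714
Q*(L(-3, 6) + 13) = (0 + 13)/28 = (1/28)*13 = 13/28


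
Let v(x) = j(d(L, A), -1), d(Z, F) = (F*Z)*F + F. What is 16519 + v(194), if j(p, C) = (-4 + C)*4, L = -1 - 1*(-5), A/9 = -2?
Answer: 16499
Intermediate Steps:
A = -18 (A = 9*(-2) = -18)
L = 4 (L = -1 + 5 = 4)
d(Z, F) = F + Z*F² (d(Z, F) = Z*F² + F = F + Z*F²)
j(p, C) = -16 + 4*C
v(x) = -20 (v(x) = -16 + 4*(-1) = -16 - 4 = -20)
16519 + v(194) = 16519 - 20 = 16499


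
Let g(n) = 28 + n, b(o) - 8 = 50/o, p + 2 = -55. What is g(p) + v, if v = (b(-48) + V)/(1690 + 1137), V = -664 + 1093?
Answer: -1957129/67848 ≈ -28.846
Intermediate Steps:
p = -57 (p = -2 - 55 = -57)
b(o) = 8 + 50/o
V = 429
v = 10463/67848 (v = ((8 + 50/(-48)) + 429)/(1690 + 1137) = ((8 + 50*(-1/48)) + 429)/2827 = ((8 - 25/24) + 429)*(1/2827) = (167/24 + 429)*(1/2827) = (10463/24)*(1/2827) = 10463/67848 ≈ 0.15421)
g(p) + v = (28 - 57) + 10463/67848 = -29 + 10463/67848 = -1957129/67848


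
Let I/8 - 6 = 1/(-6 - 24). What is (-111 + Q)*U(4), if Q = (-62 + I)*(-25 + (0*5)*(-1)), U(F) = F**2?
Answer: 11792/3 ≈ 3930.7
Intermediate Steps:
I = 716/15 (I = 48 + 8/(-6 - 24) = 48 + 8/(-30) = 48 + 8*(-1/30) = 48 - 4/15 = 716/15 ≈ 47.733)
Q = 1070/3 (Q = (-62 + 716/15)*(-25 + (0*5)*(-1)) = -214*(-25 + 0*(-1))/15 = -214*(-25 + 0)/15 = -214/15*(-25) = 1070/3 ≈ 356.67)
(-111 + Q)*U(4) = (-111 + 1070/3)*4**2 = (737/3)*16 = 11792/3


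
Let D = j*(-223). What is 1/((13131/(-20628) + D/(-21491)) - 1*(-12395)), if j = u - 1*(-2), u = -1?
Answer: 49257372/610514281687 ≈ 8.0682e-5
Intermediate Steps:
j = 1 (j = -1 - 1*(-2) = -1 + 2 = 1)
D = -223 (D = 1*(-223) = -223)
1/((13131/(-20628) + D/(-21491)) - 1*(-12395)) = 1/((13131/(-20628) - 223/(-21491)) - 1*(-12395)) = 1/((13131*(-1/20628) - 223*(-1/21491)) + 12395) = 1/((-1459/2292 + 223/21491) + 12395) = 1/(-30844253/49257372 + 12395) = 1/(610514281687/49257372) = 49257372/610514281687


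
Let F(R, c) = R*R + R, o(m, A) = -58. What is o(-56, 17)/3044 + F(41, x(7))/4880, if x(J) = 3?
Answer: 619841/1856840 ≈ 0.33382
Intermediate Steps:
F(R, c) = R + R² (F(R, c) = R² + R = R + R²)
o(-56, 17)/3044 + F(41, x(7))/4880 = -58/3044 + (41*(1 + 41))/4880 = -58*1/3044 + (41*42)*(1/4880) = -29/1522 + 1722*(1/4880) = -29/1522 + 861/2440 = 619841/1856840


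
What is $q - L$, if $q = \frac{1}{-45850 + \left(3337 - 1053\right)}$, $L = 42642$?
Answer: $- \frac{1857741373}{43566} \approx -42642.0$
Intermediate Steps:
$q = - \frac{1}{43566}$ ($q = \frac{1}{-45850 + 2284} = \frac{1}{-43566} = - \frac{1}{43566} \approx -2.2954 \cdot 10^{-5}$)
$q - L = - \frac{1}{43566} - 42642 = - \frac{1857741373}{43566}$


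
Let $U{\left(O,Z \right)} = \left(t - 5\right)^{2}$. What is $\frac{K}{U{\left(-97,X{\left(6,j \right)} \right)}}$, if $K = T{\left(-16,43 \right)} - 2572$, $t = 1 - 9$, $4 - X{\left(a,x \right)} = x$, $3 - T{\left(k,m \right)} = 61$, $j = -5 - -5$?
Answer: $- \frac{2630}{169} \approx -15.562$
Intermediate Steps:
$j = 0$ ($j = -5 + 5 = 0$)
$T{\left(k,m \right)} = -58$ ($T{\left(k,m \right)} = 3 - 61 = -58$)
$X{\left(a,x \right)} = 4 - x$
$t = -8$ ($t = 1 - 9 = -8$)
$U{\left(O,Z \right)} = 169$ ($U{\left(O,Z \right)} = \left(-8 - 5\right)^{2} = \left(-13\right)^{2} = 169$)
$K = -2630$ ($K = -58 - 2572 = -2630$)
$\frac{K}{U{\left(-97,X{\left(6,j \right)} \right)}} = - \frac{2630}{169}$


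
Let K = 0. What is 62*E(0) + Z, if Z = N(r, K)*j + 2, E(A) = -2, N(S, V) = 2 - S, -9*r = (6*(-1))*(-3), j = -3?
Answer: -134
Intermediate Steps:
r = -2 (r = -6*(-1)*(-3)/9 = -(-2)*(-3)/3 = -⅑*18 = -2)
Z = -10 (Z = (2 - 1*(-2))*(-3) + 2 = (2 + 2)*(-3) + 2 = 4*(-3) + 2 = -12 + 2 = -10)
62*E(0) + Z = 62*(-2) - 10 = -124 - 10 = -134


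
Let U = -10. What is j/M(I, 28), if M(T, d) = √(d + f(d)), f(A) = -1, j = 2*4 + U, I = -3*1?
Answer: -2*√3/9 ≈ -0.38490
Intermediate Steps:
I = -3
j = -2 (j = 2*4 - 10 = 8 - 10 = -2)
M(T, d) = √(-1 + d) (M(T, d) = √(d - 1) = √(-1 + d))
j/M(I, 28) = -2/√(-1 + 28) = -2*√3/9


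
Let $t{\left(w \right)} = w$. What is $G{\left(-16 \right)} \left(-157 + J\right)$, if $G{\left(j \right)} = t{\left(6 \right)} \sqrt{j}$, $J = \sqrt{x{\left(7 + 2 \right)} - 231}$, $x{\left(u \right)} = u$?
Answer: $24 i \left(-157 + i \sqrt{222}\right) \approx -357.59 - 3768.0 i$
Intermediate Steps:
$J = i \sqrt{222}$ ($J = \sqrt{\left(7 + 2\right) - 231} = \sqrt{9 - 231} = \sqrt{-222} = i \sqrt{222} \approx 14.9 i$)
$G{\left(j \right)} = 6 \sqrt{j}$
$G{\left(-16 \right)} \left(-157 + J\right) = 6 \sqrt{-16} \left(-157 + i \sqrt{222}\right) = 6 \cdot 4 i \left(-157 + i \sqrt{222}\right) = 24 i \left(-157 + i \sqrt{222}\right)$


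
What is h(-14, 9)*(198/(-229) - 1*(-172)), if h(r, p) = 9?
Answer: 352710/229 ≈ 1540.2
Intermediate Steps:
h(-14, 9)*(198/(-229) - 1*(-172)) = 9*(198/(-229) - 1*(-172)) = 9*(198*(-1/229) + 172) = 9*(-198/229 + 172) = 9*(39190/229) = 352710/229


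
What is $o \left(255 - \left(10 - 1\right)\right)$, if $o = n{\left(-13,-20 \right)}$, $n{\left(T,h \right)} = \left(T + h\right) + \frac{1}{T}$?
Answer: $- \frac{105780}{13} \approx -8136.9$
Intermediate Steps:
$n{\left(T,h \right)} = T + h + \frac{1}{T}$
$o = - \frac{430}{13}$ ($o = -13 - 20 + \frac{1}{-13} = -13 - 20 - \frac{1}{13} = - \frac{430}{13} \approx -33.077$)
$o \left(255 - \left(10 - 1\right)\right) = - \frac{430 \left(255 - \left(10 - 1\right)\right)}{13} = - \frac{430 \left(255 - 9\right)}{13} = \left(- \frac{430}{13}\right) 246 = - \frac{105780}{13}$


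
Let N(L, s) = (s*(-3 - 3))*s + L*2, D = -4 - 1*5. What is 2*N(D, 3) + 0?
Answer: -144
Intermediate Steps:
D = -9 (D = -4 - 5 = -9)
N(L, s) = -6*s² + 2*L (N(L, s) = (s*(-6))*s + 2*L = (-6*s)*s + 2*L = -6*s² + 2*L)
2*N(D, 3) + 0 = 2*(-6*3² + 2*(-9)) + 0 = 2*(-6*9 - 18) + 0 = 2*(-54 - 18) + 0 = 2*(-72) + 0 = -144 + 0 = -144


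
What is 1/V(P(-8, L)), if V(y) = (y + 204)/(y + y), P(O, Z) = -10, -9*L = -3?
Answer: -10/97 ≈ -0.10309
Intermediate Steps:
L = ⅓ (L = -⅑*(-3) = ⅓ ≈ 0.33333)
V(y) = (204 + y)/(2*y) (V(y) = (204 + y)/((2*y)) = (204 + y)*(1/(2*y)) = (204 + y)/(2*y))
1/V(P(-8, L)) = 1/((½)*(204 - 10)/(-10)) = 1/((½)*(-⅒)*194) = 1/(-97/10) = -10/97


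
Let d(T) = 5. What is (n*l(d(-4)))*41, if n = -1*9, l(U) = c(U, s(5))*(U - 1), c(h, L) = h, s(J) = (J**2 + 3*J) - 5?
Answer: -7380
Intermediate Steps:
s(J) = -5 + J**2 + 3*J
l(U) = U*(-1 + U) (l(U) = U*(U - 1) = U*(-1 + U))
n = -9
(n*l(d(-4)))*41 = -45*(-1 + 5)*41 = -45*4*41 = -9*20*41 = -180*41 = -7380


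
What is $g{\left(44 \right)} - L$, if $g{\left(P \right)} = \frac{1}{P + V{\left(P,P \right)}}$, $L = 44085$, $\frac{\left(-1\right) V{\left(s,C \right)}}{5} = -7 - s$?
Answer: $- \frac{13181414}{299} \approx -44085.0$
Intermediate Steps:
$V{\left(s,C \right)} = 35 + 5 s$ ($V{\left(s,C \right)} = - 5 \left(-7 - s\right) = 35 + 5 s$)
$g{\left(P \right)} = \frac{1}{35 + 6 P}$ ($g{\left(P \right)} = \frac{1}{P + \left(35 + 5 P\right)} = \frac{1}{35 + 6 P}$)
$g{\left(44 \right)} - L = \frac{1}{35 + 6 \cdot 44} - 44085 = \frac{1}{35 + 264} - 44085 = \frac{1}{299} - 44085 = - \frac{13181414}{299}$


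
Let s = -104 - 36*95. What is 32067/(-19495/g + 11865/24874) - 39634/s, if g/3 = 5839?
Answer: -3516209008359301/69744849550 ≈ -50415.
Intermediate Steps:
g = 17517 (g = 3*5839 = 17517)
s = -3524 (s = -104 - 3420 = -3524)
32067/(-19495/g + 11865/24874) - 39634/s = 32067/(-19495/17517 + 11865/24874) - 39634/(-3524) = 32067/(-19495*1/17517 + 11865*(1/24874)) - 39634*(-1/3524) = 32067/(-19495/17517 + 11865/24874) + 19817/1762 = 32067/(-277079425/435717858) + 19817/1762 = 32067*(-435717858/277079425) + 19817/1762 = -1996023507498/39582775 + 19817/1762 = -3516209008359301/69744849550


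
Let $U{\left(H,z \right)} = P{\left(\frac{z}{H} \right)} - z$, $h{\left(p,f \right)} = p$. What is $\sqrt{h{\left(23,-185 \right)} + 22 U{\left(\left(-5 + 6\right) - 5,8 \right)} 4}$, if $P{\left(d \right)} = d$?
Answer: $i \sqrt{857} \approx 29.275 i$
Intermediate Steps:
$U{\left(H,z \right)} = - z + \frac{z}{H}$ ($U{\left(H,z \right)} = \frac{z}{H} - z = - z + \frac{z}{H}$)
$\sqrt{h{\left(23,-185 \right)} + 22 U{\left(\left(-5 + 6\right) - 5,8 \right)} 4} = \sqrt{23 + 22 \left(\left(-1\right) 8 + \frac{8}{\left(-5 + 6\right) - 5}\right) 4} = \sqrt{23 + 22 \left(-8 + \frac{8}{1 - 5}\right) 4} = \sqrt{23 + 22 \left(-8 + \frac{8}{-4}\right) 4} = \sqrt{23 + 22 \left(-8 + 8 \left(- \frac{1}{4}\right)\right) 4} = \sqrt{23 + 22 \left(-8 - 2\right) 4} = \sqrt{23 + 22 \left(\left(-10\right) 4\right)} = \sqrt{23 + 22 \left(-40\right)} = \sqrt{23 - 880} = \sqrt{-857} = i \sqrt{857}$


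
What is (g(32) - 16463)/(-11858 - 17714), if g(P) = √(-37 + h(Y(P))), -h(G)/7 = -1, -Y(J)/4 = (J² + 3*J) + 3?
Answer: 16463/29572 - I*√30/29572 ≈ 0.55671 - 0.00018522*I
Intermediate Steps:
Y(J) = -12 - 12*J - 4*J² (Y(J) = -4*((J² + 3*J) + 3) = -4*(3 + J² + 3*J) = -12 - 12*J - 4*J²)
h(G) = 7 (h(G) = -7*(-1) = 7)
g(P) = I*√30 (g(P) = √(-37 + 7) = √(-30) = I*√30)
(g(32) - 16463)/(-11858 - 17714) = (I*√30 - 16463)/(-11858 - 17714) = (-16463 + I*√30)/(-29572) = (-16463 + I*√30)*(-1/29572) = 16463/29572 - I*√30/29572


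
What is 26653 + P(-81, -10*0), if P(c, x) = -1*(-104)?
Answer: 26757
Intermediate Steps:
P(c, x) = 104
26653 + P(-81, -10*0) = 26653 + 104 = 26757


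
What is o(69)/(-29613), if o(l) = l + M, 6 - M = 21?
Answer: -18/9871 ≈ -0.0018235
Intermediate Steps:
M = -15 (M = 6 - 1*21 = 6 - 21 = -15)
o(l) = -15 + l (o(l) = l - 15 = -15 + l)
o(69)/(-29613) = (-15 + 69)/(-29613) = 54*(-1/29613) = -18/9871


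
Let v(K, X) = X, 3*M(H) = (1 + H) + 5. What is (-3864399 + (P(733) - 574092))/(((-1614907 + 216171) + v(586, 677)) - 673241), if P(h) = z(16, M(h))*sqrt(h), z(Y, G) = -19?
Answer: 4438491/2071300 + 19*sqrt(733)/2071300 ≈ 2.1431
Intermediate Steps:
M(H) = 2 + H/3 (M(H) = ((1 + H) + 5)/3 = (6 + H)/3 = 2 + H/3)
P(h) = -19*sqrt(h)
(-3864399 + (P(733) - 574092))/(((-1614907 + 216171) + v(586, 677)) - 673241) = (-3864399 + (-19*sqrt(733) - 574092))/(((-1614907 + 216171) + 677) - 673241) = (-3864399 + (-574092 - 19*sqrt(733)))/((-1398736 + 677) - 673241) = (-4438491 - 19*sqrt(733))/(-1398059 - 673241) = (-4438491 - 19*sqrt(733))/(-2071300) = (-4438491 - 19*sqrt(733))*(-1/2071300) = 4438491/2071300 + 19*sqrt(733)/2071300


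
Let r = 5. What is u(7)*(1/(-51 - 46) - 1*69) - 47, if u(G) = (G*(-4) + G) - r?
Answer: 169485/97 ≈ 1747.3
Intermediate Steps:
u(G) = -5 - 3*G (u(G) = (G*(-4) + G) - 1*5 = (-4*G + G) - 5 = -3*G - 5 = -5 - 3*G)
u(7)*(1/(-51 - 46) - 1*69) - 47 = (-5 - 3*7)*(1/(-51 - 46) - 1*69) - 47 = (-5 - 21)*(1/(-97) - 69) - 47 = -26*(-1/97 - 69) - 47 = -26*(-6694/97) - 47 = 174044/97 - 47 = 169485/97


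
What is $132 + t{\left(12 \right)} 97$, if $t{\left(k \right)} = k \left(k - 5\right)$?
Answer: $8280$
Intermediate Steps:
$t{\left(k \right)} = k \left(-5 + k\right)$
$132 + t{\left(12 \right)} 97 = 132 + 12 \left(-5 + 12\right) 97 = 132 + 12 \cdot 7 \cdot 97 = 132 + 84 \cdot 97 = 132 + 8148 = 8280$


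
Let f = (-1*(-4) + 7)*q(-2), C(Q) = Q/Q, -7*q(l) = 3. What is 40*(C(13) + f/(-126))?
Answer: 6100/147 ≈ 41.497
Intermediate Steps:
q(l) = -3/7 (q(l) = -1/7*3 = -3/7)
C(Q) = 1
f = -33/7 (f = (-1*(-4) + 7)*(-3/7) = (4 + 7)*(-3/7) = 11*(-3/7) = -33/7 ≈ -4.7143)
40*(C(13) + f/(-126)) = 40*(1 - 33/7/(-126)) = 40*(1 - 33/7*(-1/126)) = 40*(1 + 11/294) = 40*(305/294) = 6100/147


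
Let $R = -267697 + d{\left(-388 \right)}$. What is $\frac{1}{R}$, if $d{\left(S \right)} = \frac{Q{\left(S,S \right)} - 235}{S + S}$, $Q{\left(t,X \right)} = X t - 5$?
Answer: $- \frac{97}{25985397} \approx -3.7329 \cdot 10^{-6}$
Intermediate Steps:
$Q{\left(t,X \right)} = -5 + X t$
$d{\left(S \right)} = \frac{-240 + S^{2}}{2 S}$ ($d{\left(S \right)} = \frac{\left(-5 + S S\right) - 235}{S + S} = \frac{\left(-5 + S^{2}\right) - 235}{2 S} = \left(-240 + S^{2}\right) \frac{1}{2 S} = \frac{-240 + S^{2}}{2 S}$)
$R = - \frac{25985397}{97}$ ($R = -267697 + \left(\frac{1}{2} \left(-388\right) - \frac{120}{-388}\right) = -267697 - \frac{18788}{97} = - \frac{25985397}{97} \approx -2.6789 \cdot 10^{5}$)
$\frac{1}{R} = \frac{1}{- \frac{25985397}{97}} = - \frac{97}{25985397}$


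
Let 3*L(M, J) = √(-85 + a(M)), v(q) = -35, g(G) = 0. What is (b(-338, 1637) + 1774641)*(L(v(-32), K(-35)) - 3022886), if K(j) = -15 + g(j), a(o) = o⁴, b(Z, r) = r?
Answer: -5369485898308 + 3552556*√375135/3 ≈ -5.3688e+12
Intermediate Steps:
K(j) = -15 (K(j) = -15 + 0 = -15)
L(M, J) = √(-85 + M⁴)/3
(b(-338, 1637) + 1774641)*(L(v(-32), K(-35)) - 3022886) = (1637 + 1774641)*(√(-85 + (-35)⁴)/3 - 3022886) = 1776278*(√(-85 + 1500625)/3 - 3022886) = 1776278*(√1500540/3 - 3022886) = 1776278*((2*√375135)/3 - 3022886) = 1776278*(2*√375135/3 - 3022886) = 1776278*(-3022886 + 2*√375135/3) = -5369485898308 + 3552556*√375135/3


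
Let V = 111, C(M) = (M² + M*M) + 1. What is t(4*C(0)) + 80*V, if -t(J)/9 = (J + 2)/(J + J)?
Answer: 35493/4 ≈ 8873.3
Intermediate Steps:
C(M) = 1 + 2*M² (C(M) = (M² + M²) + 1 = 2*M² + 1 = 1 + 2*M²)
t(J) = -9*(2 + J)/(2*J) (t(J) = -9*(J + 2)/(J + J) = -9*(2 + J)/(2*J))
t(4*C(0)) + 80*V = (-9/2 - 9*1/(4*(1 + 2*0²))) + 80*111 = (-9/2 - 9*1/(4*(1 + 2*0))) + 8880 = (-9/2 - 9*1/(4*(1 + 0))) + 8880 = (-9/2 - 9/(4*1)) + 8880 = (-9/2 - 9/4) + 8880 = -27/4 + 8880 = 35493/4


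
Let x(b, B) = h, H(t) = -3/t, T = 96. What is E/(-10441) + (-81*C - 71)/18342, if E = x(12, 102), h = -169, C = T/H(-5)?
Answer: -132956873/191508822 ≈ -0.69426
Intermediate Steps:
C = 160 (C = 96/((-3/(-5))) = 96/((-3*(-1/5))) = 96/(3/5) = 96*(5/3) = 160)
x(b, B) = -169
E = -169
E/(-10441) + (-81*C - 71)/18342 = -169/(-10441) + (-81*160 - 71)/18342 = -169*(-1/10441) + (-12960 - 71)*(1/18342) = 169/10441 - 13031*1/18342 = 169/10441 - 13031/18342 = -132956873/191508822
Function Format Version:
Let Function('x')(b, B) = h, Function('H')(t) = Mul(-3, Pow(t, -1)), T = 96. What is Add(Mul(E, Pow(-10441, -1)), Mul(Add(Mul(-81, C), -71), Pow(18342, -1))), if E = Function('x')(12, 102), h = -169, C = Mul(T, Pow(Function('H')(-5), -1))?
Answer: Rational(-132956873, 191508822) ≈ -0.69426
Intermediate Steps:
C = 160 (C = Mul(96, Pow(Mul(-3, Pow(-5, -1)), -1)) = Mul(96, Pow(Mul(-3, Rational(-1, 5)), -1)) = Mul(96, Pow(Rational(3, 5), -1)) = Mul(96, Rational(5, 3)) = 160)
Function('x')(b, B) = -169
E = -169
Add(Mul(E, Pow(-10441, -1)), Mul(Add(Mul(-81, C), -71), Pow(18342, -1))) = Add(Mul(-169, Pow(-10441, -1)), Mul(Add(Mul(-81, 160), -71), Pow(18342, -1))) = Add(Mul(-169, Rational(-1, 10441)), Mul(Add(-12960, -71), Rational(1, 18342))) = Add(Rational(169, 10441), Mul(-13031, Rational(1, 18342))) = Add(Rational(169, 10441), Rational(-13031, 18342)) = Rational(-132956873, 191508822)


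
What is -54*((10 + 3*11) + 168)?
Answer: -11394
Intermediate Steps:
-54*((10 + 3*11) + 168) = -54*((10 + 33) + 168) = -54*(43 + 168) = -54*211 = -11394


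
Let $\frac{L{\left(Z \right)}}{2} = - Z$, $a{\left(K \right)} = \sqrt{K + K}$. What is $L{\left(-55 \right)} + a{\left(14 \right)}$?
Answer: $110 + 2 \sqrt{7} \approx 115.29$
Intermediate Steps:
$a{\left(K \right)} = \sqrt{2} \sqrt{K}$ ($a{\left(K \right)} = \sqrt{2 K} = \sqrt{2} \sqrt{K}$)
$L{\left(Z \right)} = - 2 Z$ ($L{\left(Z \right)} = 2 \left(- Z\right) = - 2 Z$)
$L{\left(-55 \right)} + a{\left(14 \right)} = \left(-2\right) \left(-55\right) + \sqrt{2} \sqrt{14} = 110 + 2 \sqrt{7}$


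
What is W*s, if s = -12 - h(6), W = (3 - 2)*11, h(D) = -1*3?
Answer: -99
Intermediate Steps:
h(D) = -3
W = 11 (W = 1*11 = 11)
s = -9 (s = -12 - 1*(-3) = -12 + 3 = -9)
W*s = 11*(-9) = -99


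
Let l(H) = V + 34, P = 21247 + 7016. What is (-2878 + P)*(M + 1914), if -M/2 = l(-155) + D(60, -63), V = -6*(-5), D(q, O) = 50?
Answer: 42799110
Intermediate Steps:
V = 30
P = 28263
l(H) = 64 (l(H) = 30 + 34 = 64)
M = -228 (M = -2*(64 + 50) = -2*114 = -228)
(-2878 + P)*(M + 1914) = (-2878 + 28263)*(-228 + 1914) = 25385*1686 = 42799110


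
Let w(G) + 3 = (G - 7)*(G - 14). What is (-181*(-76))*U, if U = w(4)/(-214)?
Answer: -185706/107 ≈ -1735.6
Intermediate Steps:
w(G) = -3 + (-14 + G)*(-7 + G) (w(G) = -3 + (G - 7)*(G - 14) = -3 + (-7 + G)*(-14 + G) = -3 + (-14 + G)*(-7 + G))
U = -27/214 (U = (95 + 4² - 21*4)/(-214) = (95 + 16 - 84)*(-1/214) = 27*(-1/214) = -27/214 ≈ -0.12617)
(-181*(-76))*U = -181*(-76)*(-27/214) = 13756*(-27/214) = -185706/107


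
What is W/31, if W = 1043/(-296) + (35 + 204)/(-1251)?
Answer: -1375537/11479176 ≈ -0.11983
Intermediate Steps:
W = -1375537/370296 (W = 1043*(-1/296) + 239*(-1/1251) = -1043/296 - 239/1251 = -1375537/370296 ≈ -3.7147)
W/31 = -1375537/370296/31 = (1/31)*(-1375537/370296) = -1375537/11479176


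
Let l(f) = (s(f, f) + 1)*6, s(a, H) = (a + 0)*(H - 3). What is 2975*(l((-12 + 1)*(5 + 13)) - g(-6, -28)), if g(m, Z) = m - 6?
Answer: 710447850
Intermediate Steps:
s(a, H) = a*(-3 + H)
g(m, Z) = -6 + m
l(f) = 6 + 6*f*(-3 + f) (l(f) = (f*(-3 + f) + 1)*6 = (1 + f*(-3 + f))*6 = 6 + 6*f*(-3 + f))
2975*(l((-12 + 1)*(5 + 13)) - g(-6, -28)) = 2975*((6 + 6*((-12 + 1)*(5 + 13))*(-3 + (-12 + 1)*(5 + 13))) - (-6 - 6)) = 2975*((6 + 6*(-11*18)*(-3 - 11*18)) - 1*(-12)) = 2975*((6 + 6*(-198)*(-3 - 198)) + 12) = 2975*((6 + 6*(-198)*(-201)) + 12) = 2975*((6 + 238788) + 12) = 2975*(238794 + 12) = 2975*238806 = 710447850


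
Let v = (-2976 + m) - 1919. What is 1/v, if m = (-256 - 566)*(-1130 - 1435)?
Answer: 1/2103535 ≈ 4.7539e-7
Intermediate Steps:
m = 2108430 (m = -822*(-2565) = 2108430)
v = 2103535 (v = (-2976 + 2108430) - 1919 = 2105454 - 1919 = 2103535)
1/v = 1/2103535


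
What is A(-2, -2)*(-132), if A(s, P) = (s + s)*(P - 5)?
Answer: -3696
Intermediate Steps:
A(s, P) = 2*s*(-5 + P) (A(s, P) = (2*s)*(-5 + P) = 2*s*(-5 + P))
A(-2, -2)*(-132) = (2*(-2)*(-5 - 2))*(-132) = (2*(-2)*(-7))*(-132) = 28*(-132) = -3696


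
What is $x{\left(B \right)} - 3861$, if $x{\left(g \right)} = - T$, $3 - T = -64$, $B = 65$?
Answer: $-3928$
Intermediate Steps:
$T = 67$ ($T = 3 - -64 = 3 + 64 = 67$)
$x{\left(g \right)} = -67$ ($x{\left(g \right)} = \left(-1\right) 67 = -67$)
$x{\left(B \right)} - 3861 = -67 - 3861 = -3928$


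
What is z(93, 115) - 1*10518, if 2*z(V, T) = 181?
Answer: -20855/2 ≈ -10428.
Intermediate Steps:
z(V, T) = 181/2 (z(V, T) = (1/2)*181 = 181/2)
z(93, 115) - 1*10518 = 181/2 - 1*10518 = 181/2 - 10518 = -20855/2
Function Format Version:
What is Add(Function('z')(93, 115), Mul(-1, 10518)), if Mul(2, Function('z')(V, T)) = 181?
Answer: Rational(-20855, 2) ≈ -10428.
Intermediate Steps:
Function('z')(V, T) = Rational(181, 2) (Function('z')(V, T) = Mul(Rational(1, 2), 181) = Rational(181, 2))
Add(Function('z')(93, 115), Mul(-1, 10518)) = Add(Rational(181, 2), Mul(-1, 10518)) = Add(Rational(181, 2), -10518) = Rational(-20855, 2)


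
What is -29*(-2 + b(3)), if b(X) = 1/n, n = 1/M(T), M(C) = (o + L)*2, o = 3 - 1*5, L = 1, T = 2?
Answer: 116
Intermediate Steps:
o = -2 (o = 3 - 5 = -2)
M(C) = -2 (M(C) = (-2 + 1)*2 = -1*2 = -2)
n = -½ (n = 1/(-2) = -½ ≈ -0.50000)
b(X) = -2 (b(X) = 1/(-½) = -2)
-29*(-2 + b(3)) = -29*(-2 - 2) = -29*(-4) = 116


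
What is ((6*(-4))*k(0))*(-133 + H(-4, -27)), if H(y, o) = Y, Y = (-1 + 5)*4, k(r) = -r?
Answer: 0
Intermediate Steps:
Y = 16 (Y = 4*4 = 16)
H(y, o) = 16
((6*(-4))*k(0))*(-133 + H(-4, -27)) = ((6*(-4))*(-1*0))*(-133 + 16) = -24*0*(-117) = 0*(-117) = 0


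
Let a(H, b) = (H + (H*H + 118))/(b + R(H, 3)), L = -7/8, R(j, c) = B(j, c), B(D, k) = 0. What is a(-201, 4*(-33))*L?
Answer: 141113/528 ≈ 267.26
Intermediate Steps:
R(j, c) = 0
L = -7/8 (L = -7*1/8 = -7/8 ≈ -0.87500)
a(H, b) = (118 + H + H**2)/b (a(H, b) = (H + (H*H + 118))/(b + 0) = (H + (H**2 + 118))/b = (H + (118 + H**2))/b = (118 + H + H**2)/b)
a(-201, 4*(-33))*L = ((118 - 201 + (-201)**2)/((4*(-33))))*(-7/8) = ((118 - 201 + 40401)/(-132))*(-7/8) = -1/132*40318*(-7/8) = -20159/66*(-7/8) = 141113/528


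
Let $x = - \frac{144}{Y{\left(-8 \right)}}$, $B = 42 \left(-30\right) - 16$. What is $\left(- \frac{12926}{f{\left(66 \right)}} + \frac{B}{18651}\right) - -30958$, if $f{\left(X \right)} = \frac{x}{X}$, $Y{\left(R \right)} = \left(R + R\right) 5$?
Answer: $- \frac{8262307238}{18651} \approx -4.43 \cdot 10^{5}$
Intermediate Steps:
$Y{\left(R \right)} = 10 R$ ($Y{\left(R \right)} = 2 R 5 = 10 R$)
$B = -1276$ ($B = -1260 - 16 = -1276$)
$x = \frac{9}{5}$ ($x = - \frac{144}{10 \left(-8\right)} = - \frac{144}{-80} = \left(-144\right) \left(- \frac{1}{80}\right) = \frac{9}{5} \approx 1.8$)
$f{\left(X \right)} = \frac{9}{5 X}$
$\left(- \frac{12926}{f{\left(66 \right)}} + \frac{B}{18651}\right) - -30958 = \left(- \frac{12926}{\frac{9}{5} \cdot \frac{1}{66}} - \frac{1276}{18651}\right) - -30958 = \left(- \frac{12926}{\frac{9}{5} \cdot \frac{1}{66}} - \frac{1276}{18651}\right) + 30958 = \left(- \frac{12926}{\frac{3}{110}} - \frac{1276}{18651}\right) + 30958 = \left(\left(-12926\right) \frac{110}{3} - \frac{1276}{18651}\right) + 30958 = \left(- \frac{1421860}{3} - \frac{1276}{18651}\right) + 30958 = - \frac{8839704896}{18651} + 30958 = - \frac{8262307238}{18651}$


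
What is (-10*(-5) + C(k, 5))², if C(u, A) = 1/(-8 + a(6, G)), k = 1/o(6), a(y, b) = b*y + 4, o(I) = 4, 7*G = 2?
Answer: 628849/256 ≈ 2456.4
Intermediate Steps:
G = 2/7 (G = (⅐)*2 = 2/7 ≈ 0.28571)
a(y, b) = 4 + b*y
k = ¼ (k = 1/4 = ¼ ≈ 0.25000)
C(u, A) = -7/16 (C(u, A) = 1/(-8 + (4 + (2/7)*6)) = 1/(-8 + (4 + 12/7)) = 1/(-8 + 40/7) = 1/(-16/7) = -7/16)
(-10*(-5) + C(k, 5))² = (-10*(-5) - 7/16)² = (50 - 7/16)² = (793/16)² = 628849/256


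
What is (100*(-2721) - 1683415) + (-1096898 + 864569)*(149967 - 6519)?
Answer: -33329085907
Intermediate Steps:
(100*(-2721) - 1683415) + (-1096898 + 864569)*(149967 - 6519) = (-272100 - 1683415) - 232329*143448 = -1955515 - 33327130392 = -33329085907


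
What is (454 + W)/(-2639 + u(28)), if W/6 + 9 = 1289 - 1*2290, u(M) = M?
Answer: 5606/2611 ≈ 2.1471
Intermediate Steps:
W = -6060 (W = -54 + 6*(1289 - 1*2290) = -54 + 6*(1289 - 2290) = -54 + 6*(-1001) = -54 - 6006 = -6060)
(454 + W)/(-2639 + u(28)) = (454 - 6060)/(-2639 + 28) = -5606/(-2611) = -5606*(-1/2611) = 5606/2611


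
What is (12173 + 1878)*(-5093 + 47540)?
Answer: 596422797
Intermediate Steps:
(12173 + 1878)*(-5093 + 47540) = 14051*42447 = 596422797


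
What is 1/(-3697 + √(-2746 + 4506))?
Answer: -3697/13666049 - 4*√110/13666049 ≈ -0.00027359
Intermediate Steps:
1/(-3697 + √(-2746 + 4506)) = 1/(-3697 + √1760) = 1/(-3697 + 4*√110)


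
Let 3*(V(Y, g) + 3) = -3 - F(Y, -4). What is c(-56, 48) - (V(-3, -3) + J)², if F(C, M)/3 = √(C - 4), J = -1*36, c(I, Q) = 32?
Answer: 32 - (40 + I*√7)² ≈ -1561.0 - 211.66*I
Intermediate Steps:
J = -36
F(C, M) = 3*√(-4 + C) (F(C, M) = 3*√(C - 4) = 3*√(-4 + C))
V(Y, g) = -4 - √(-4 + Y) (V(Y, g) = -3 + (-3 - 3*√(-4 + Y))/3 = -3 + (-1 - √(-4 + Y)) = -4 - √(-4 + Y))
c(-56, 48) - (V(-3, -3) + J)² = 32 - ((-4 - √(-4 - 3)) - 36)² = 32 - ((-4 - √(-7)) - 36)² = 32 - ((-4 - I*√7) - 36)² = 32 - (-40 - I*√7)²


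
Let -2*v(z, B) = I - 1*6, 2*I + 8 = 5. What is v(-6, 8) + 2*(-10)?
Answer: -65/4 ≈ -16.250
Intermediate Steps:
I = -3/2 (I = -4 + (½)*5 = -4 + 5/2 = -3/2 ≈ -1.5000)
v(z, B) = 15/4 (v(z, B) = -(-3/2 - 1*6)/2 = -(-3/2 - 6)/2 = -½*(-15/2) = 15/4)
v(-6, 8) + 2*(-10) = 15/4 + 2*(-10) = 15/4 - 20 = -65/4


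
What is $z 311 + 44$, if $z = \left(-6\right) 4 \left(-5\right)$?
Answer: $37364$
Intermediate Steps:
$z = 120$ ($z = \left(-24\right) \left(-5\right) = 120$)
$z 311 + 44 = 120 \cdot 311 + 44 = 37320 + 44 = 37364$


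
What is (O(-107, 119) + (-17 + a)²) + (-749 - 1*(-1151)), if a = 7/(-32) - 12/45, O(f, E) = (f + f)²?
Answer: 10714461649/230400 ≈ 46504.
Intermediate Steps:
O(f, E) = 4*f² (O(f, E) = (2*f)² = 4*f²)
a = -233/480 (a = 7*(-1/32) - 12*1/45 = -7/32 - 4/15 = -233/480 ≈ -0.48542)
(O(-107, 119) + (-17 + a)²) + (-749 - 1*(-1151)) = (4*(-107)² + (-17 - 233/480)²) + (-749 - 1*(-1151)) = (4*11449 + (-8393/480)²) + (-749 + 1151) = (45796 + 70442449/230400) + 402 = 10621840849/230400 + 402 = 10714461649/230400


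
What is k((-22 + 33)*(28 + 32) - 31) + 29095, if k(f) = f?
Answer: 29724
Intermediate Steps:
k((-22 + 33)*(28 + 32) - 31) + 29095 = ((-22 + 33)*(28 + 32) - 31) + 29095 = (11*60 - 31) + 29095 = (660 - 31) + 29095 = 629 + 29095 = 29724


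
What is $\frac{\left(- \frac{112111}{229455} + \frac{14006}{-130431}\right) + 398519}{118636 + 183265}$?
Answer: $\frac{3975625590234308}{3011768915081535} \approx 1.32$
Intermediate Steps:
$\frac{\left(- \frac{112111}{229455} + \frac{14006}{-130431}\right) + 398519}{118636 + 183265} = \frac{\left(\left(-112111\right) \frac{1}{229455} + 14006 \left(- \frac{1}{130431}\right)\right) + 398519}{301901} = \left(\left(- \frac{112111}{229455} - \frac{14006}{130431}\right) + 398519\right) \frac{1}{301901} = \left(- \frac{5945498857}{9976015035} + 398519\right) \frac{1}{301901} = \frac{3975625590234308}{9976015035} \cdot \frac{1}{301901} = \frac{3975625590234308}{3011768915081535}$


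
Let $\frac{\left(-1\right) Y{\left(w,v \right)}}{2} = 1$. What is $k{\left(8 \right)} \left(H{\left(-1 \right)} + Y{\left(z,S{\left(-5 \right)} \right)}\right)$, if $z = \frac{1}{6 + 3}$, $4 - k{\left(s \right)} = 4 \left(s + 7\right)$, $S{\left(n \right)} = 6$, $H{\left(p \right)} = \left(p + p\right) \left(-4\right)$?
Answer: $-336$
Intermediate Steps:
$H{\left(p \right)} = - 8 p$ ($H{\left(p \right)} = 2 p \left(-4\right) = - 8 p$)
$k{\left(s \right)} = -24 - 4 s$ ($k{\left(s \right)} = 4 - 4 \left(s + 7\right) = 4 - 4 \left(7 + s\right) = 4 - \left(28 + 4 s\right) = -24 - 4 s$)
$z = \frac{1}{9} \approx 0.11111$
$Y{\left(w,v \right)} = -2$ ($Y{\left(w,v \right)} = \left(-2\right) 1 = -2$)
$k{\left(8 \right)} \left(H{\left(-1 \right)} + Y{\left(z,S{\left(-5 \right)} \right)}\right) = \left(-24 - 32\right) \left(\left(-8\right) \left(-1\right) - 2\right) = \left(-24 - 32\right) \left(8 - 2\right) = \left(-56\right) 6 = -336$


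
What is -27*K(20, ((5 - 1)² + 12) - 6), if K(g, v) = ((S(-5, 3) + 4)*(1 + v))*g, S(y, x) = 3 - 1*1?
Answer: -74520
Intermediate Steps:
S(y, x) = 2 (S(y, x) = 3 - 1 = 2)
K(g, v) = g*(6 + 6*v) (K(g, v) = ((2 + 4)*(1 + v))*g = (6*(1 + v))*g = (6 + 6*v)*g = g*(6 + 6*v))
-27*K(20, ((5 - 1)² + 12) - 6) = -162*20*(1 + (((5 - 1)² + 12) - 6)) = -162*20*(1 + ((4² + 12) - 6)) = -162*20*(1 + ((16 + 12) - 6)) = -162*20*(1 + (28 - 6)) = -162*20*(1 + 22) = -162*20*23 = -27*2760 = -74520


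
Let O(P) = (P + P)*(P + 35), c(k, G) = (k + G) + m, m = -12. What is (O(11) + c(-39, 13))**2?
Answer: 948676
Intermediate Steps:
c(k, G) = -12 + G + k (c(k, G) = (k + G) - 12 = (G + k) - 12 = -12 + G + k)
O(P) = 2*P*(35 + P) (O(P) = (2*P)*(35 + P) = 2*P*(35 + P))
(O(11) + c(-39, 13))**2 = (2*11*(35 + 11) + (-12 + 13 - 39))**2 = (2*11*46 - 38)**2 = (1012 - 38)**2 = 974**2 = 948676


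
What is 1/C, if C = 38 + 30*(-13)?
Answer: -1/352 ≈ -0.0028409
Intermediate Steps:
C = -352 (C = 38 - 390 = -352)
1/C = 1/(-352) = -1/352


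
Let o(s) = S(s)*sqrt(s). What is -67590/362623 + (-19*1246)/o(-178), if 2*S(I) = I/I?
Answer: -67590/362623 + 266*I*sqrt(178) ≈ -0.18639 + 3548.9*I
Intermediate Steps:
S(I) = 1/2 (S(I) = (I/I)/2 = (1/2)*1 = 1/2)
o(s) = sqrt(s)/2
-67590/362623 + (-19*1246)/o(-178) = -67590/362623 + (-19*1246)/((sqrt(-178)/2)) = -67590*1/362623 - 23674*(-I*sqrt(178)/89) = -67590/362623 - 23674*(-I*sqrt(178)/89) = -67590/362623 - (-266)*I*sqrt(178) = -67590/362623 + 266*I*sqrt(178)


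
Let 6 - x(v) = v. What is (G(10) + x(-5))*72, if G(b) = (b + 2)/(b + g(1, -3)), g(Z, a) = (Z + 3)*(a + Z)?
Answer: 1224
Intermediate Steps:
g(Z, a) = (3 + Z)*(Z + a)
G(b) = (2 + b)/(-8 + b) (G(b) = (b + 2)/(b + (1² + 3*1 + 3*(-3) + 1*(-3))) = (2 + b)/(b + (1 + 3 - 9 - 3)) = (2 + b)/(b - 8) = (2 + b)/(-8 + b))
x(v) = 6 - v
(G(10) + x(-5))*72 = ((2 + 10)/(-8 + 10) + (6 - 1*(-5)))*72 = (12/2 + (6 + 5))*72 = ((½)*12 + 11)*72 = (6 + 11)*72 = 17*72 = 1224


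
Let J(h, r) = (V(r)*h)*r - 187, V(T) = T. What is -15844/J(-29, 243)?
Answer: 3961/428152 ≈ 0.0092514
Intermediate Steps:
J(h, r) = -187 + h*r² (J(h, r) = (r*h)*r - 187 = (h*r)*r - 187 = h*r² - 187 = -187 + h*r²)
-15844/J(-29, 243) = -15844/(-187 - 29*243²) = -15844/(-187 - 29*59049) = -15844/(-187 - 1712421) = -15844/(-1712608) = -15844*(-1/1712608) = 3961/428152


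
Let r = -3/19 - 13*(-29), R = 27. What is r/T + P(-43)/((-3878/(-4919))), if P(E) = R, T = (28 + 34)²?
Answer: 2431974187/70808402 ≈ 34.346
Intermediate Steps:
r = 7160/19 (r = -3*1/19 + 377 = -3/19 + 377 = 7160/19 ≈ 376.84)
T = 3844 (T = 62² = 3844)
P(E) = 27
r/T + P(-43)/((-3878/(-4919))) = (7160/19)/3844 + 27/((-3878/(-4919))) = (7160/19)*(1/3844) + 27/((-3878*(-1/4919))) = 1790/18259 + 27/(3878/4919) = 1790/18259 + 27*(4919/3878) = 1790/18259 + 132813/3878 = 2431974187/70808402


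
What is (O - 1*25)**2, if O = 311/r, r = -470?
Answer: 145467721/220900 ≈ 658.52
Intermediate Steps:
O = -311/470 (O = 311/(-470) = 311*(-1/470) = -311/470 ≈ -0.66170)
(O - 1*25)**2 = (-311/470 - 1*25)**2 = (-311/470 - 25)**2 = (-12061/470)**2 = 145467721/220900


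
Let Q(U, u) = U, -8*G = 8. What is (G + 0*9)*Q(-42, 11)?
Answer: 42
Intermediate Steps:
G = -1 (G = -⅛*8 = -1)
(G + 0*9)*Q(-42, 11) = (-1 + 0*9)*(-42) = (-1 + 0)*(-42) = -1*(-42) = 42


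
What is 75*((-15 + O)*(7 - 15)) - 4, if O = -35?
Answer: 29996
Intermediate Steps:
75*((-15 + O)*(7 - 15)) - 4 = 75*((-15 - 35)*(7 - 15)) - 4 = 75*(-50*(-8)) - 4 = 75*400 - 4 = 30000 - 4 = 29996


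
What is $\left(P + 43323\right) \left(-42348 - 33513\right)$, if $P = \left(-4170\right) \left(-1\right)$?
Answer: $-3602866473$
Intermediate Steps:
$P = 4170$
$\left(P + 43323\right) \left(-42348 - 33513\right) = \left(4170 + 43323\right) \left(-42348 - 33513\right) = 47493 \left(-75861\right) = -3602866473$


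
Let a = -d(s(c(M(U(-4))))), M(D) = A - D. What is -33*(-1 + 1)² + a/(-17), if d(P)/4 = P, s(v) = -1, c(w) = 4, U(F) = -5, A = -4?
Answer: -4/17 ≈ -0.23529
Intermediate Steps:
M(D) = -4 - D
d(P) = 4*P
a = 4 (a = -4*(-1) = -1*(-4) = 4)
-33*(-1 + 1)² + a/(-17) = -33*(-1 + 1)² + 4/(-17) = -33*0² + 4*(-1/17) = -33*0 - 4/17 = 0 - 4/17 = -4/17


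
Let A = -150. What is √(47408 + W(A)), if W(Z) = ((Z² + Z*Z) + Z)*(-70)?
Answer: 2*I*√773023 ≈ 1758.4*I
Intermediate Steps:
W(Z) = -140*Z² - 70*Z (W(Z) = ((Z² + Z²) + Z)*(-70) = (2*Z² + Z)*(-70) = (Z + 2*Z²)*(-70) = -140*Z² - 70*Z)
√(47408 + W(A)) = √(47408 - 70*(-150)*(1 + 2*(-150))) = √(47408 - 70*(-150)*(1 - 300)) = √(47408 - 70*(-150)*(-299)) = √(47408 - 3139500) = √(-3092092) = 2*I*√773023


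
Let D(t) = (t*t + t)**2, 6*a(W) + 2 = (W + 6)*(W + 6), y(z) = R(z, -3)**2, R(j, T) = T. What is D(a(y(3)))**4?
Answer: 46251174227054757827878547798581340641/2821109907456 ≈ 1.6395e+25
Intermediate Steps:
y(z) = 9 (y(z) = (-3)**2 = 9)
a(W) = -1/3 + (6 + W)**2/6 (a(W) = -1/3 + ((W + 6)*(W + 6))/6 = -1/3 + ((6 + W)*(6 + W))/6 = -1/3 + (6 + W)**2/6)
D(t) = (t + t**2)**2 (D(t) = (t**2 + t)**2 = (t + t**2)**2)
D(a(y(3)))**4 = ((-1/3 + (6 + 9)**2/6)**2*(1 + (-1/3 + (6 + 9)**2/6))**2)**4 = ((-1/3 + (1/6)*15**2)**2*(1 + (-1/3 + (1/6)*15**2))**2)**4 = ((-1/3 + (1/6)*225)**2*(1 + (-1/3 + (1/6)*225))**2)**4 = ((-1/3 + 75/2)**2*(1 + (-1/3 + 75/2))**2)**4 = ((223/6)**2*(1 + 223/6)**2)**4 = (49729*(229/6)**2/36)**4 = ((49729/36)*(52441/36))**4 = (2607838489/1296)**4 = 46251174227054757827878547798581340641/2821109907456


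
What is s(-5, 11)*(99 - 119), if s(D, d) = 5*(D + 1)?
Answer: 400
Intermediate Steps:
s(D, d) = 5 + 5*D (s(D, d) = 5*(1 + D) = 5 + 5*D)
s(-5, 11)*(99 - 119) = (5 + 5*(-5))*(99 - 119) = (5 - 25)*(-20) = -20*(-20) = 400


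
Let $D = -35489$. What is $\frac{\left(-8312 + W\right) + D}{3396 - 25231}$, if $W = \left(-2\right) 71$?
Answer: $\frac{43943}{21835} \approx 2.0125$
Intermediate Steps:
$W = -142$
$\frac{\left(-8312 + W\right) + D}{3396 - 25231} = \frac{\left(-8312 - 142\right) - 35489}{3396 - 25231} = \frac{-8454 - 35489}{-21835} = \left(-43943\right) \left(- \frac{1}{21835}\right) = \frac{43943}{21835}$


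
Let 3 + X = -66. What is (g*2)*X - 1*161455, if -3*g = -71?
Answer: -164721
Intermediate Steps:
X = -69 (X = -3 - 66 = -69)
g = 71/3 (g = -1/3*(-71) = 71/3 ≈ 23.667)
(g*2)*X - 1*161455 = ((71/3)*2)*(-69) - 1*161455 = (142/3)*(-69) - 161455 = -3266 - 161455 = -164721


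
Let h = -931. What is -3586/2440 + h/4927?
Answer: -9969931/6010940 ≈ -1.6586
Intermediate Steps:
-3586/2440 + h/4927 = -3586/2440 - 931/4927 = -3586*1/2440 - 931*1/4927 = -1793/1220 - 931/4927 = -9969931/6010940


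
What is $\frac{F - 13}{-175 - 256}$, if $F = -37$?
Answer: $\frac{50}{431} \approx 0.11601$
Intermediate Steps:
$\frac{F - 13}{-175 - 256} = \frac{-37 - 13}{-175 - 256} = - \frac{50}{-431} = \left(-50\right) \left(- \frac{1}{431}\right) = \frac{50}{431}$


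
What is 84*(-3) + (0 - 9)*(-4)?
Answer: -216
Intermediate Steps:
84*(-3) + (0 - 9)*(-4) = -252 - 9*(-4) = -252 + 36 = -216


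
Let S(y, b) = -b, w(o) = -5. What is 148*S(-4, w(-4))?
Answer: 740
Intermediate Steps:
148*S(-4, w(-4)) = 148*(-1*(-5)) = 148*5 = 740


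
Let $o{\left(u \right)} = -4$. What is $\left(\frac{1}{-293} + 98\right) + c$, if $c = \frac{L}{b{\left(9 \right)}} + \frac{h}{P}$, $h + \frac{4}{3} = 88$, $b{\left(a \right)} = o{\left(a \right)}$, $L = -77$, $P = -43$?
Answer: $\frac{17421557}{151188} \approx 115.23$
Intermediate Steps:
$b{\left(a \right)} = -4$
$h = \frac{260}{3}$ ($h = - \frac{4}{3} + 88 = \frac{260}{3} \approx 86.667$)
$c = \frac{8893}{516}$ ($c = - \frac{77}{-4} + \frac{260}{3 \left(-43\right)} = \left(-77\right) \left(- \frac{1}{4}\right) + \frac{260}{3} \left(- \frac{1}{43}\right) = \frac{77}{4} - \frac{260}{129} = \frac{8893}{516} \approx 17.234$)
$\left(\frac{1}{-293} + 98\right) + c = \left(\frac{1}{-293} + 98\right) + \frac{8893}{516} = \left(- \frac{1}{293} + 98\right) + \frac{8893}{516} = \frac{28713}{293} + \frac{8893}{516} = \frac{17421557}{151188}$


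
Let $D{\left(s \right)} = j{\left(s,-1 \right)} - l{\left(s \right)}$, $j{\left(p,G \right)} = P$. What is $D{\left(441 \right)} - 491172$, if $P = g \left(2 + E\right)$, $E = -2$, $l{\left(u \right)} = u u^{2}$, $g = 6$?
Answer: $-86257293$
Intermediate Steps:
$l{\left(u \right)} = u^{3}$
$P = 0$ ($P = 6 \left(2 - 2\right) = 6 \cdot 0 = 0$)
$j{\left(p,G \right)} = 0$
$D{\left(s \right)} = - s^{3}$ ($D{\left(s \right)} = 0 - s^{3} = - s^{3}$)
$D{\left(441 \right)} - 491172 = - 441^{3} - 491172 = \left(-1\right) 85766121 - 491172 = -85766121 - 491172 = -86257293$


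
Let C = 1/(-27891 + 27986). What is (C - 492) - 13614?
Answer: -1340069/95 ≈ -14106.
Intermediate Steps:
C = 1/95 ≈ 0.010526
(C - 492) - 13614 = (1/95 - 492) - 13614 = -46739/95 - 13614 = -1340069/95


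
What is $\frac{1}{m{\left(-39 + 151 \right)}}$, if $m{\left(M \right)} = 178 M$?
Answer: $\frac{1}{19936} \approx 5.0161 \cdot 10^{-5}$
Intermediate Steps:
$\frac{1}{m{\left(-39 + 151 \right)}} = \frac{1}{178 \left(-39 + 151\right)} = \frac{1}{178 \cdot 112} = \frac{1}{19936}$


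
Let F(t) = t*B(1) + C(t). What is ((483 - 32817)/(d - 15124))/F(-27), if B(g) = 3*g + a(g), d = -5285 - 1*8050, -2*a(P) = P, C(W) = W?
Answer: -21556/1792917 ≈ -0.012023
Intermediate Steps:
a(P) = -P/2
d = -13335 (d = -5285 - 8050 = -13335)
B(g) = 5*g/2 (B(g) = 3*g - g/2 = 5*g/2)
F(t) = 7*t/2 (F(t) = t*((5/2)*1) + t = t*(5/2) + t = 5*t/2 + t = 7*t/2)
((483 - 32817)/(d - 15124))/F(-27) = ((483 - 32817)/(-13335 - 15124))/(((7/2)*(-27))) = (-32334/(-28459))/(-189/2) = -32334*(-1/28459)*(-2/189) = (32334/28459)*(-2/189) = -21556/1792917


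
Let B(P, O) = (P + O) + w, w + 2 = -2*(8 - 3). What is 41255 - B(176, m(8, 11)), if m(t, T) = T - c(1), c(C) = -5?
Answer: 41075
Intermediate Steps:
w = -12 (w = -2 - 2*(8 - 3) = -2 - 2*5 = -2 - 10 = -12)
m(t, T) = 5 + T (m(t, T) = T - 1*(-5) = T + 5 = 5 + T)
B(P, O) = -12 + O + P (B(P, O) = (P + O) - 12 = (O + P) - 12 = -12 + O + P)
41255 - B(176, m(8, 11)) = 41255 - (-12 + (5 + 11) + 176) = 41255 - (-12 + 16 + 176) = 41255 - 1*180 = 41255 - 180 = 41075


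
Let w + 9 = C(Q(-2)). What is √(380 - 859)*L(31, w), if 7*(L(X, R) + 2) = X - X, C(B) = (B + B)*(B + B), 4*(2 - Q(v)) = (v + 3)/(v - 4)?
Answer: -2*I*√479 ≈ -43.772*I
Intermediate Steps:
Q(v) = 2 - (3 + v)/(4*(-4 + v)) (Q(v) = 2 - (v + 3)/(4*(v - 4)) = 2 - (3 + v)/(4*(-4 + v)))
C(B) = 4*B² (C(B) = (2*B)*(2*B) = 4*B²)
w = 1105/144 (w = -9 + 4*(7*(-5 - 2)/(4*(-4 - 2)))² = -9 + 4*((7/4)*(-7)/(-6))² = -9 + 4*((7/4)*(-⅙)*(-7))² = -9 + 4*(49/24)² = -9 + 4*(2401/576) = -9 + 2401/144 = 1105/144 ≈ 7.6736)
L(X, R) = -2 (L(X, R) = -2 + (X - X)/7 = -2 + (⅐)*0 = -2 + 0 = -2)
√(380 - 859)*L(31, w) = √(380 - 859)*(-2) = √(-479)*(-2) = (I*√479)*(-2) = -2*I*√479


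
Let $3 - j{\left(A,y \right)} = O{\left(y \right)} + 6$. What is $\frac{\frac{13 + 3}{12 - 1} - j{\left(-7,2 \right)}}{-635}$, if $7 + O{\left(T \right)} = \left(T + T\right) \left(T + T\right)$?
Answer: $- \frac{148}{6985} \approx -0.021188$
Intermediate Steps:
$O{\left(T \right)} = -7 + 4 T^{2}$ ($O{\left(T \right)} = -7 + \left(T + T\right) \left(T + T\right) = -7 + 2 T 2 T = -7 + 4 T^{2}$)
$j{\left(A,y \right)} = 4 - 4 y^{2}$ ($j{\left(A,y \right)} = 3 - \left(\left(-7 + 4 y^{2}\right) + 6\right) = 3 - \left(-1 + 4 y^{2}\right) = 4 - 4 y^{2}$)
$\frac{\frac{13 + 3}{12 - 1} - j{\left(-7,2 \right)}}{-635} = \frac{\frac{13 + 3}{12 - 1} - \left(4 - 4 \cdot 2^{2}\right)}{-635} = \left(\frac{16}{11} - \left(4 - 16\right)\right) \left(- \frac{1}{635}\right) = \left(16 \cdot \frac{1}{11} - \left(4 - 16\right)\right) \left(- \frac{1}{635}\right) = \left(\frac{16}{11} - -12\right) \left(- \frac{1}{635}\right) = \left(\frac{16}{11} + 12\right) \left(- \frac{1}{635}\right) = \frac{148}{11} \left(- \frac{1}{635}\right) = - \frac{148}{6985}$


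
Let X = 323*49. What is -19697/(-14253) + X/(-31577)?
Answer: 56627134/64295283 ≈ 0.88074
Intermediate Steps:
X = 15827
-19697/(-14253) + X/(-31577) = -19697/(-14253) + 15827/(-31577) = -19697*(-1/14253) + 15827*(-1/31577) = 19697/14253 - 2261/4511 = 56627134/64295283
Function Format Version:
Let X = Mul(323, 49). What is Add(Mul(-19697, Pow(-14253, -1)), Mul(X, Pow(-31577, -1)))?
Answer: Rational(56627134, 64295283) ≈ 0.88074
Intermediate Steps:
X = 15827
Add(Mul(-19697, Pow(-14253, -1)), Mul(X, Pow(-31577, -1))) = Add(Mul(-19697, Pow(-14253, -1)), Mul(15827, Pow(-31577, -1))) = Add(Mul(-19697, Rational(-1, 14253)), Mul(15827, Rational(-1, 31577))) = Add(Rational(19697, 14253), Rational(-2261, 4511)) = Rational(56627134, 64295283)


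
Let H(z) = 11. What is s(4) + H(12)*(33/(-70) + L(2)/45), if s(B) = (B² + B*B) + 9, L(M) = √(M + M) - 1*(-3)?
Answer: 23333/630 ≈ 37.036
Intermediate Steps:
L(M) = 3 + √2*√M (L(M) = √(2*M) + 3 = √2*√M + 3 = 3 + √2*√M)
s(B) = 9 + 2*B² (s(B) = (B² + B²) + 9 = 2*B² + 9 = 9 + 2*B²)
s(4) + H(12)*(33/(-70) + L(2)/45) = (9 + 2*4²) + 11*(33/(-70) + (3 + √2*√2)/45) = (9 + 2*16) + 11*(33*(-1/70) + (3 + 2)*(1/45)) = (9 + 32) + 11*(-33/70 + 5*(1/45)) = 41 + 11*(-33/70 + ⅑) = 41 + 11*(-227/630) = 41 - 2497/630 = 23333/630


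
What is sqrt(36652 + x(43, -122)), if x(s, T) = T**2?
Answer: 4*sqrt(3221) ≈ 227.02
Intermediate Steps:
sqrt(36652 + x(43, -122)) = sqrt(36652 + (-122)**2) = sqrt(36652 + 14884) = sqrt(51536) = 4*sqrt(3221)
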